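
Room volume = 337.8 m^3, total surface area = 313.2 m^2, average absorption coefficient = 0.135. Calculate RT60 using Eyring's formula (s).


Given values:
  V = 337.8 m^3, S = 313.2 m^2, alpha = 0.135
Formula: RT60 = 0.161 * V / (-S * ln(1 - alpha))
Compute ln(1 - 0.135) = ln(0.865) = -0.145026
Denominator: -313.2 * -0.145026 = 45.4221
Numerator: 0.161 * 337.8 = 54.3858
RT60 = 54.3858 / 45.4221 = 1.197

1.197 s


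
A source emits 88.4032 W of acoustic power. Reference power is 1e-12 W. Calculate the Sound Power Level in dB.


Given values:
  W = 88.4032 W
  W_ref = 1e-12 W
Formula: SWL = 10 * log10(W / W_ref)
Compute ratio: W / W_ref = 88403200000000
Compute log10: log10(88403200000000) = 13.946468
Multiply: SWL = 10 * 13.946468 = 139.46

139.46 dB


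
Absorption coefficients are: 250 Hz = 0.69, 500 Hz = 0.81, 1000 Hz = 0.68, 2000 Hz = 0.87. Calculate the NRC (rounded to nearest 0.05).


Given values:
  a_250 = 0.69, a_500 = 0.81
  a_1000 = 0.68, a_2000 = 0.87
Formula: NRC = (a250 + a500 + a1000 + a2000) / 4
Sum = 0.69 + 0.81 + 0.68 + 0.87 = 3.05
NRC = 3.05 / 4 = 0.7625
Rounded to nearest 0.05: 0.75

0.75


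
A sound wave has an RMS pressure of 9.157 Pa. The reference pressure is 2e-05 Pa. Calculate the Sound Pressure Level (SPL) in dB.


Given values:
  p = 9.157 Pa
  p_ref = 2e-05 Pa
Formula: SPL = 20 * log10(p / p_ref)
Compute ratio: p / p_ref = 9.157 / 2e-05 = 457850
Compute log10: log10(457850) = 5.660723
Multiply: SPL = 20 * 5.660723 = 113.21

113.21 dB


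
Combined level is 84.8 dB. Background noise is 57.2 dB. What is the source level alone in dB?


Given values:
  L_total = 84.8 dB, L_bg = 57.2 dB
Formula: L_source = 10 * log10(10^(L_total/10) - 10^(L_bg/10))
Convert to linear:
  10^(84.8/10) = 301995172.0402
  10^(57.2/10) = 524807.4602
Difference: 301995172.0402 - 524807.4602 = 301470364.58
L_source = 10 * log10(301470364.58) = 84.79

84.79 dB


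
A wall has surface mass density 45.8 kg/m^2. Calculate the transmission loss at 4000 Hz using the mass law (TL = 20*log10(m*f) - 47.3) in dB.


Given values:
  m = 45.8 kg/m^2, f = 4000 Hz
Formula: TL = 20 * log10(m * f) - 47.3
Compute m * f = 45.8 * 4000 = 183200.0
Compute log10(183200.0) = 5.262925
Compute 20 * 5.262925 = 105.2585
TL = 105.2585 - 47.3 = 57.96

57.96 dB


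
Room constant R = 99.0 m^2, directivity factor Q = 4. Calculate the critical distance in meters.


Given values:
  R = 99.0 m^2, Q = 4
Formula: d_c = 0.141 * sqrt(Q * R)
Compute Q * R = 4 * 99.0 = 396.0
Compute sqrt(396.0) = 19.8997
d_c = 0.141 * 19.8997 = 2.806

2.806 m


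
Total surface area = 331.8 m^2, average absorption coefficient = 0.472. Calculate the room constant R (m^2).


Given values:
  S = 331.8 m^2, alpha = 0.472
Formula: R = S * alpha / (1 - alpha)
Numerator: 331.8 * 0.472 = 156.6096
Denominator: 1 - 0.472 = 0.528
R = 156.6096 / 0.528 = 296.61

296.61 m^2


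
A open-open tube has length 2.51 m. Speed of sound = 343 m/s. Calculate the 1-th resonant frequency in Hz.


Given values:
  Tube type: open-open, L = 2.51 m, c = 343 m/s, n = 1
Formula: f_n = n * c / (2 * L)
Compute 2 * L = 2 * 2.51 = 5.02
f = 1 * 343 / 5.02
f = 68.33

68.33 Hz


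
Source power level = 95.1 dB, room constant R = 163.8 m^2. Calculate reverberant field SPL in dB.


Given values:
  Lw = 95.1 dB, R = 163.8 m^2
Formula: SPL = Lw + 10 * log10(4 / R)
Compute 4 / R = 4 / 163.8 = 0.02442
Compute 10 * log10(0.02442) = -16.1225
SPL = 95.1 + (-16.1225) = 78.98

78.98 dB


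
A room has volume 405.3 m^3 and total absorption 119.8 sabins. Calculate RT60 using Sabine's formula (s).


Given values:
  V = 405.3 m^3
  A = 119.8 sabins
Formula: RT60 = 0.161 * V / A
Numerator: 0.161 * 405.3 = 65.2533
RT60 = 65.2533 / 119.8 = 0.545

0.545 s


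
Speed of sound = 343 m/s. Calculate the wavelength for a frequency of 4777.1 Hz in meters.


Given values:
  c = 343 m/s, f = 4777.1 Hz
Formula: lambda = c / f
lambda = 343 / 4777.1
lambda = 0.0718

0.0718 m


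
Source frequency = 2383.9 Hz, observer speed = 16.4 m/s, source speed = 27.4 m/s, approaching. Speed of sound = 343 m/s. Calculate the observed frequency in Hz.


Given values:
  f_s = 2383.9 Hz, v_o = 16.4 m/s, v_s = 27.4 m/s
  Direction: approaching
Formula: f_o = f_s * (c + v_o) / (c - v_s)
Numerator: c + v_o = 343 + 16.4 = 359.4
Denominator: c - v_s = 343 - 27.4 = 315.6
f_o = 2383.9 * 359.4 / 315.6 = 2714.75

2714.75 Hz


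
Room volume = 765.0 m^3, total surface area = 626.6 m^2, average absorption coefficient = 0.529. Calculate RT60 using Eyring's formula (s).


Given values:
  V = 765.0 m^3, S = 626.6 m^2, alpha = 0.529
Formula: RT60 = 0.161 * V / (-S * ln(1 - alpha))
Compute ln(1 - 0.529) = ln(0.471) = -0.752897
Denominator: -626.6 * -0.752897 = 471.7653
Numerator: 0.161 * 765.0 = 123.165
RT60 = 123.165 / 471.7653 = 0.261

0.261 s


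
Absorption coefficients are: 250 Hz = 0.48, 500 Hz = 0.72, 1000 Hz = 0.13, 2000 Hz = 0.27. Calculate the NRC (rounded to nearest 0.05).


Given values:
  a_250 = 0.48, a_500 = 0.72
  a_1000 = 0.13, a_2000 = 0.27
Formula: NRC = (a250 + a500 + a1000 + a2000) / 4
Sum = 0.48 + 0.72 + 0.13 + 0.27 = 1.6
NRC = 1.6 / 4 = 0.4
Rounded to nearest 0.05: 0.4

0.4


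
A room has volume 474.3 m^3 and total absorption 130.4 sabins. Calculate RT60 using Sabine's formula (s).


Given values:
  V = 474.3 m^3
  A = 130.4 sabins
Formula: RT60 = 0.161 * V / A
Numerator: 0.161 * 474.3 = 76.3623
RT60 = 76.3623 / 130.4 = 0.586

0.586 s


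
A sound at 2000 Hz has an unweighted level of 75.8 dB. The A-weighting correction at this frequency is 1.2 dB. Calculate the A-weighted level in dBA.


Given values:
  SPL = 75.8 dB
  A-weighting at 2000 Hz = 1.2 dB
Formula: L_A = SPL + A_weight
L_A = 75.8 + (1.2)
L_A = 77.0

77.0 dBA


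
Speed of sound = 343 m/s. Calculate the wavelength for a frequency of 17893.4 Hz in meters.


Given values:
  c = 343 m/s, f = 17893.4 Hz
Formula: lambda = c / f
lambda = 343 / 17893.4
lambda = 0.0192

0.0192 m


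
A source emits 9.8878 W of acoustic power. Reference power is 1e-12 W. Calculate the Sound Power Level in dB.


Given values:
  W = 9.8878 W
  W_ref = 1e-12 W
Formula: SWL = 10 * log10(W / W_ref)
Compute ratio: W / W_ref = 9887800000000
Compute log10: log10(9887800000000) = 12.9951
Multiply: SWL = 10 * 12.9951 = 129.95

129.95 dB


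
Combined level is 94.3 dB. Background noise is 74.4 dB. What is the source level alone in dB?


Given values:
  L_total = 94.3 dB, L_bg = 74.4 dB
Formula: L_source = 10 * log10(10^(L_total/10) - 10^(L_bg/10))
Convert to linear:
  10^(94.3/10) = 2691534803.9269
  10^(74.4/10) = 27542287.0334
Difference: 2691534803.9269 - 27542287.0334 = 2663992516.8935
L_source = 10 * log10(2663992516.8935) = 94.26

94.26 dB


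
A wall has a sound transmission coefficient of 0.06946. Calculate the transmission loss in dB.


Given values:
  tau = 0.06946
Formula: TL = 10 * log10(1 / tau)
Compute 1 / tau = 1 / 0.06946 = 14.3968
Compute log10(14.3968) = 1.158266
TL = 10 * 1.158266 = 11.58

11.58 dB


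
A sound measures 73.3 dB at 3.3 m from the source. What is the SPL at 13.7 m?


Given values:
  SPL1 = 73.3 dB, r1 = 3.3 m, r2 = 13.7 m
Formula: SPL2 = SPL1 - 20 * log10(r2 / r1)
Compute ratio: r2 / r1 = 13.7 / 3.3 = 4.1515
Compute log10: log10(4.1515) = 0.618205
Compute drop: 20 * 0.618205 = 12.3641
SPL2 = 73.3 - 12.3641 = 60.94

60.94 dB


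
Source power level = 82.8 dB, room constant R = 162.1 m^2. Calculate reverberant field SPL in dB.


Given values:
  Lw = 82.8 dB, R = 162.1 m^2
Formula: SPL = Lw + 10 * log10(4 / R)
Compute 4 / R = 4 / 162.1 = 0.024676
Compute 10 * log10(0.024676) = -16.0773
SPL = 82.8 + (-16.0773) = 66.72

66.72 dB


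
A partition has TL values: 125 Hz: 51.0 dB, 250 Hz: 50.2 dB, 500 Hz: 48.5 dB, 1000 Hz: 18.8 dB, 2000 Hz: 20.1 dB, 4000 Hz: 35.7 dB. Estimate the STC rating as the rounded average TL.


Given TL values at each frequency:
  125 Hz: 51.0 dB
  250 Hz: 50.2 dB
  500 Hz: 48.5 dB
  1000 Hz: 18.8 dB
  2000 Hz: 20.1 dB
  4000 Hz: 35.7 dB
Formula: STC ~ round(average of TL values)
Sum = 51.0 + 50.2 + 48.5 + 18.8 + 20.1 + 35.7 = 224.3
Average = 224.3 / 6 = 37.38
Rounded: 37

37


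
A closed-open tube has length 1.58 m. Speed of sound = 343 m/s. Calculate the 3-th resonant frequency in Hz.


Given values:
  Tube type: closed-open, L = 1.58 m, c = 343 m/s, n = 3
Formula: f_n = (2n - 1) * c / (4 * L)
Compute 2n - 1 = 2*3 - 1 = 5
Compute 4 * L = 4 * 1.58 = 6.32
f = 5 * 343 / 6.32
f = 271.36

271.36 Hz


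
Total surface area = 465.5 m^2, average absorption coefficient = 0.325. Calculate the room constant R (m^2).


Given values:
  S = 465.5 m^2, alpha = 0.325
Formula: R = S * alpha / (1 - alpha)
Numerator: 465.5 * 0.325 = 151.2875
Denominator: 1 - 0.325 = 0.675
R = 151.2875 / 0.675 = 224.13

224.13 m^2


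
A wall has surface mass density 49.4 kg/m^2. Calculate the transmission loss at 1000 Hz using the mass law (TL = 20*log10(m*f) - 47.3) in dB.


Given values:
  m = 49.4 kg/m^2, f = 1000 Hz
Formula: TL = 20 * log10(m * f) - 47.3
Compute m * f = 49.4 * 1000 = 49400.0
Compute log10(49400.0) = 4.693727
Compute 20 * 4.693727 = 93.8745
TL = 93.8745 - 47.3 = 46.57

46.57 dB


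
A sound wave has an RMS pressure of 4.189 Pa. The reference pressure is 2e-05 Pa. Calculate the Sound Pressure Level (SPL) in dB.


Given values:
  p = 4.189 Pa
  p_ref = 2e-05 Pa
Formula: SPL = 20 * log10(p / p_ref)
Compute ratio: p / p_ref = 4.189 / 2e-05 = 209450
Compute log10: log10(209450) = 5.32108
Multiply: SPL = 20 * 5.32108 = 106.42

106.42 dB


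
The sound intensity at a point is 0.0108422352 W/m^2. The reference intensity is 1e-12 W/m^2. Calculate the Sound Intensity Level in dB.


Given values:
  I = 0.0108422352 W/m^2
  I_ref = 1e-12 W/m^2
Formula: SIL = 10 * log10(I / I_ref)
Compute ratio: I / I_ref = 10842235200
Compute log10: log10(10842235200) = 10.035119
Multiply: SIL = 10 * 10.035119 = 100.35

100.35 dB


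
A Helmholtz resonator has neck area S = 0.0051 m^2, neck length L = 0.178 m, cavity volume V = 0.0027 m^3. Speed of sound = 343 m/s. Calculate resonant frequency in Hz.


Given values:
  S = 0.0051 m^2, L = 0.178 m, V = 0.0027 m^3, c = 343 m/s
Formula: f = (c / (2*pi)) * sqrt(S / (V * L))
Compute V * L = 0.0027 * 0.178 = 0.0004806
Compute S / (V * L) = 0.0051 / 0.0004806 = 10.6117
Compute sqrt(10.6117) = 3.25756
Compute c / (2*pi) = 343 / 6.283185 = 54.590148
f = 54.590148 * 3.25756 = 177.83

177.83 Hz


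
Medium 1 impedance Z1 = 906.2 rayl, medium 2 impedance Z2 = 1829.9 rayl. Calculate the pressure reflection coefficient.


Given values:
  Z1 = 906.2 rayl, Z2 = 1829.9 rayl
Formula: R = (Z2 - Z1) / (Z2 + Z1)
Numerator: Z2 - Z1 = 1829.9 - 906.2 = 923.7
Denominator: Z2 + Z1 = 1829.9 + 906.2 = 2736.1
R = 923.7 / 2736.1 = 0.3376

0.3376


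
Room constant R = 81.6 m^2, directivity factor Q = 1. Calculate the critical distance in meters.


Given values:
  R = 81.6 m^2, Q = 1
Formula: d_c = 0.141 * sqrt(Q * R)
Compute Q * R = 1 * 81.6 = 81.6
Compute sqrt(81.6) = 9.0333
d_c = 0.141 * 9.0333 = 1.274

1.274 m


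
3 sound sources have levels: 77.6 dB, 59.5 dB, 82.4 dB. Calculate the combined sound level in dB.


Formula: L_total = 10 * log10( sum(10^(Li/10)) )
  Source 1: 10^(77.6/10) = 57543993.7337
  Source 2: 10^(59.5/10) = 891250.9381
  Source 3: 10^(82.4/10) = 173780082.8749
Sum of linear values = 232215327.5467
L_total = 10 * log10(232215327.5467) = 83.66

83.66 dB


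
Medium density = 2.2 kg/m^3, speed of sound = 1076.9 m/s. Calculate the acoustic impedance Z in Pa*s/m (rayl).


Given values:
  rho = 2.2 kg/m^3
  c = 1076.9 m/s
Formula: Z = rho * c
Z = 2.2 * 1076.9
Z = 2369.18

2369.18 rayl


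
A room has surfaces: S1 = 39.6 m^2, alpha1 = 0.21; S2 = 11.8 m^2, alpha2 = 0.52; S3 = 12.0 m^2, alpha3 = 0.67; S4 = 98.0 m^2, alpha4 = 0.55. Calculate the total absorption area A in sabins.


Given surfaces:
  Surface 1: 39.6 * 0.21 = 8.316
  Surface 2: 11.8 * 0.52 = 6.136
  Surface 3: 12.0 * 0.67 = 8.04
  Surface 4: 98.0 * 0.55 = 53.9
Formula: A = sum(Si * alpha_i)
A = 8.316 + 6.136 + 8.04 + 53.9
A = 76.39

76.39 sabins


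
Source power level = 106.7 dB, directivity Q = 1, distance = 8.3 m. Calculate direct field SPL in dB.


Given values:
  Lw = 106.7 dB, Q = 1, r = 8.3 m
Formula: SPL = Lw + 10 * log10(Q / (4 * pi * r^2))
Compute 4 * pi * r^2 = 4 * pi * 8.3^2 = 865.6973
Compute Q / denom = 1 / 865.6973 = 0.00115514
Compute 10 * log10(0.00115514) = -29.3737
SPL = 106.7 + (-29.3737) = 77.33

77.33 dB


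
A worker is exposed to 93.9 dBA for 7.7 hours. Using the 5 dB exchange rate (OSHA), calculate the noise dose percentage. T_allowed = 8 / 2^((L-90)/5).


Given values:
  L = 93.9 dBA, T = 7.7 hours
Formula: T_allowed = 8 / 2^((L - 90) / 5)
Compute exponent: (93.9 - 90) / 5 = 0.78
Compute 2^(0.78) = 1.717131
T_allowed = 8 / 1.717131 = 4.658934 hours
Dose = (T / T_allowed) * 100
Dose = (7.7 / 4.658934) * 100 = 165.27

165.27 %


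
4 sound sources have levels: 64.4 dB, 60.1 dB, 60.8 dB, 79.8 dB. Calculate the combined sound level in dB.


Formula: L_total = 10 * log10( sum(10^(Li/10)) )
  Source 1: 10^(64.4/10) = 2754228.7033
  Source 2: 10^(60.1/10) = 1023292.9923
  Source 3: 10^(60.8/10) = 1202264.4346
  Source 4: 10^(79.8/10) = 95499258.6021
Sum of linear values = 100479044.7323
L_total = 10 * log10(100479044.7323) = 80.02

80.02 dB


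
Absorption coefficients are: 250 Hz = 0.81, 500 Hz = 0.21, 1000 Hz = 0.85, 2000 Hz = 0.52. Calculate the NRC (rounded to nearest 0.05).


Given values:
  a_250 = 0.81, a_500 = 0.21
  a_1000 = 0.85, a_2000 = 0.52
Formula: NRC = (a250 + a500 + a1000 + a2000) / 4
Sum = 0.81 + 0.21 + 0.85 + 0.52 = 2.39
NRC = 2.39 / 4 = 0.5975
Rounded to nearest 0.05: 0.6

0.6


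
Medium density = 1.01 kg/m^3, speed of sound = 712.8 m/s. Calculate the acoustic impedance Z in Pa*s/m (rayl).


Given values:
  rho = 1.01 kg/m^3
  c = 712.8 m/s
Formula: Z = rho * c
Z = 1.01 * 712.8
Z = 719.93

719.93 rayl


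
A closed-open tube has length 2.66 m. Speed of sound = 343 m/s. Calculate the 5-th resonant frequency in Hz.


Given values:
  Tube type: closed-open, L = 2.66 m, c = 343 m/s, n = 5
Formula: f_n = (2n - 1) * c / (4 * L)
Compute 2n - 1 = 2*5 - 1 = 9
Compute 4 * L = 4 * 2.66 = 10.64
f = 9 * 343 / 10.64
f = 290.13

290.13 Hz


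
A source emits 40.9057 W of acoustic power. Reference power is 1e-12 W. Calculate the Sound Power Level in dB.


Given values:
  W = 40.9057 W
  W_ref = 1e-12 W
Formula: SWL = 10 * log10(W / W_ref)
Compute ratio: W / W_ref = 40905700000000
Compute log10: log10(40905700000000) = 13.611784
Multiply: SWL = 10 * 13.611784 = 136.12

136.12 dB


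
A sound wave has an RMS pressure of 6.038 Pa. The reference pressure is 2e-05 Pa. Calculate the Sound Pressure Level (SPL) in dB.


Given values:
  p = 6.038 Pa
  p_ref = 2e-05 Pa
Formula: SPL = 20 * log10(p / p_ref)
Compute ratio: p / p_ref = 6.038 / 2e-05 = 301900
Compute log10: log10(301900) = 5.479863
Multiply: SPL = 20 * 5.479863 = 109.6

109.6 dB


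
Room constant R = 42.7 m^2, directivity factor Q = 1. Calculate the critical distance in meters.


Given values:
  R = 42.7 m^2, Q = 1
Formula: d_c = 0.141 * sqrt(Q * R)
Compute Q * R = 1 * 42.7 = 42.7
Compute sqrt(42.7) = 6.5345
d_c = 0.141 * 6.5345 = 0.921

0.921 m


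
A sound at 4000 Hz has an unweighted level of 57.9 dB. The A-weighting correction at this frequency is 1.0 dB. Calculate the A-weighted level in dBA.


Given values:
  SPL = 57.9 dB
  A-weighting at 4000 Hz = 1.0 dB
Formula: L_A = SPL + A_weight
L_A = 57.9 + (1.0)
L_A = 58.9

58.9 dBA


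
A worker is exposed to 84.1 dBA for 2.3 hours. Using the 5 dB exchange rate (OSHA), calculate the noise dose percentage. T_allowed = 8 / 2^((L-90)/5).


Given values:
  L = 84.1 dBA, T = 2.3 hours
Formula: T_allowed = 8 / 2^((L - 90) / 5)
Compute exponent: (84.1 - 90) / 5 = -1.18
Compute 2^(-1.18) = 0.441351
T_allowed = 8 / 0.441351 = 18.126163 hours
Dose = (T / T_allowed) * 100
Dose = (2.3 / 18.126163) * 100 = 12.69

12.69 %


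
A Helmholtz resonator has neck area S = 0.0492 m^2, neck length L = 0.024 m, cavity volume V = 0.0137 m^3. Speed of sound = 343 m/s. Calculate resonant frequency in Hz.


Given values:
  S = 0.0492 m^2, L = 0.024 m, V = 0.0137 m^3, c = 343 m/s
Formula: f = (c / (2*pi)) * sqrt(S / (V * L))
Compute V * L = 0.0137 * 0.024 = 0.0003288
Compute S / (V * L) = 0.0492 / 0.0003288 = 149.635
Compute sqrt(149.635) = 12.232539
Compute c / (2*pi) = 343 / 6.283185 = 54.590148
f = 54.590148 * 12.232539 = 667.78

667.78 Hz


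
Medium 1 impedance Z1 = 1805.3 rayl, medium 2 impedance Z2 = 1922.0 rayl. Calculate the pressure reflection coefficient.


Given values:
  Z1 = 1805.3 rayl, Z2 = 1922.0 rayl
Formula: R = (Z2 - Z1) / (Z2 + Z1)
Numerator: Z2 - Z1 = 1922.0 - 1805.3 = 116.7
Denominator: Z2 + Z1 = 1922.0 + 1805.3 = 3727.3
R = 116.7 / 3727.3 = 0.0313

0.0313


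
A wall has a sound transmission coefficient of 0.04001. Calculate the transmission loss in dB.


Given values:
  tau = 0.04001
Formula: TL = 10 * log10(1 / tau)
Compute 1 / tau = 1 / 0.04001 = 24.9938
Compute log10(24.9938) = 1.397832
TL = 10 * 1.397832 = 13.98

13.98 dB


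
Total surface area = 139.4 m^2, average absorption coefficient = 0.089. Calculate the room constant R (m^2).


Given values:
  S = 139.4 m^2, alpha = 0.089
Formula: R = S * alpha / (1 - alpha)
Numerator: 139.4 * 0.089 = 12.4066
Denominator: 1 - 0.089 = 0.911
R = 12.4066 / 0.911 = 13.62

13.62 m^2


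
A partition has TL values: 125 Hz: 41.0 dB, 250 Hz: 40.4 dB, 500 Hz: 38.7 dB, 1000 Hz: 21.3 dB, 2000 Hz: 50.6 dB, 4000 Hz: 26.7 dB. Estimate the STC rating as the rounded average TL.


Given TL values at each frequency:
  125 Hz: 41.0 dB
  250 Hz: 40.4 dB
  500 Hz: 38.7 dB
  1000 Hz: 21.3 dB
  2000 Hz: 50.6 dB
  4000 Hz: 26.7 dB
Formula: STC ~ round(average of TL values)
Sum = 41.0 + 40.4 + 38.7 + 21.3 + 50.6 + 26.7 = 218.7
Average = 218.7 / 6 = 36.45
Rounded: 36

36


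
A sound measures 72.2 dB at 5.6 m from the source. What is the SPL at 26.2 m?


Given values:
  SPL1 = 72.2 dB, r1 = 5.6 m, r2 = 26.2 m
Formula: SPL2 = SPL1 - 20 * log10(r2 / r1)
Compute ratio: r2 / r1 = 26.2 / 5.6 = 4.6786
Compute log10: log10(4.6786) = 0.670116
Compute drop: 20 * 0.670116 = 13.4023
SPL2 = 72.2 - 13.4023 = 58.8

58.8 dB


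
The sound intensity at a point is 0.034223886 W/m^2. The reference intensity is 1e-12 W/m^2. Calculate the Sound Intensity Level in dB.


Given values:
  I = 0.034223886 W/m^2
  I_ref = 1e-12 W/m^2
Formula: SIL = 10 * log10(I / I_ref)
Compute ratio: I / I_ref = 34223886000
Compute log10: log10(34223886000) = 10.534329
Multiply: SIL = 10 * 10.534329 = 105.34

105.34 dB


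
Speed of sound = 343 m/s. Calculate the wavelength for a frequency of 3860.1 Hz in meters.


Given values:
  c = 343 m/s, f = 3860.1 Hz
Formula: lambda = c / f
lambda = 343 / 3860.1
lambda = 0.0889

0.0889 m


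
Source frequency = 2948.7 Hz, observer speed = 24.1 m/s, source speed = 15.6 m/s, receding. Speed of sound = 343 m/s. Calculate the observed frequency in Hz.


Given values:
  f_s = 2948.7 Hz, v_o = 24.1 m/s, v_s = 15.6 m/s
  Direction: receding
Formula: f_o = f_s * (c - v_o) / (c + v_s)
Numerator: c - v_o = 343 - 24.1 = 318.9
Denominator: c + v_s = 343 + 15.6 = 358.6
f_o = 2948.7 * 318.9 / 358.6 = 2622.25

2622.25 Hz


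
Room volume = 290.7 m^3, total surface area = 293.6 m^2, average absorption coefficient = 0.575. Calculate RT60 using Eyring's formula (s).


Given values:
  V = 290.7 m^3, S = 293.6 m^2, alpha = 0.575
Formula: RT60 = 0.161 * V / (-S * ln(1 - alpha))
Compute ln(1 - 0.575) = ln(0.425) = -0.855666
Denominator: -293.6 * -0.855666 = 251.2235
Numerator: 0.161 * 290.7 = 46.8027
RT60 = 46.8027 / 251.2235 = 0.186

0.186 s


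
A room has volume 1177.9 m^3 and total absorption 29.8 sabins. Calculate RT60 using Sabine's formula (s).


Given values:
  V = 1177.9 m^3
  A = 29.8 sabins
Formula: RT60 = 0.161 * V / A
Numerator: 0.161 * 1177.9 = 189.6419
RT60 = 189.6419 / 29.8 = 6.364

6.364 s


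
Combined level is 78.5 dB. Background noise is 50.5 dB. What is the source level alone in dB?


Given values:
  L_total = 78.5 dB, L_bg = 50.5 dB
Formula: L_source = 10 * log10(10^(L_total/10) - 10^(L_bg/10))
Convert to linear:
  10^(78.5/10) = 70794578.4384
  10^(50.5/10) = 112201.8454
Difference: 70794578.4384 - 112201.8454 = 70682376.593
L_source = 10 * log10(70682376.593) = 78.49

78.49 dB


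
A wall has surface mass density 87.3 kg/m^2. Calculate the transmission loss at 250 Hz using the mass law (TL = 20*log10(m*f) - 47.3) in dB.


Given values:
  m = 87.3 kg/m^2, f = 250 Hz
Formula: TL = 20 * log10(m * f) - 47.3
Compute m * f = 87.3 * 250 = 21825.0
Compute log10(21825.0) = 4.338954
Compute 20 * 4.338954 = 86.7791
TL = 86.7791 - 47.3 = 39.48

39.48 dB


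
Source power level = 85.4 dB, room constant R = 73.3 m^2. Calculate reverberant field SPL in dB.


Given values:
  Lw = 85.4 dB, R = 73.3 m^2
Formula: SPL = Lw + 10 * log10(4 / R)
Compute 4 / R = 4 / 73.3 = 0.05457
Compute 10 * log10(0.05457) = -12.6305
SPL = 85.4 + (-12.6305) = 72.77

72.77 dB


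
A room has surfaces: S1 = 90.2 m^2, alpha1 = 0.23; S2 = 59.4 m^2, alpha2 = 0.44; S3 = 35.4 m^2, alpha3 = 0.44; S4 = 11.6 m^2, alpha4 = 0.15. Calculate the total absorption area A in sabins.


Given surfaces:
  Surface 1: 90.2 * 0.23 = 20.746
  Surface 2: 59.4 * 0.44 = 26.136
  Surface 3: 35.4 * 0.44 = 15.576
  Surface 4: 11.6 * 0.15 = 1.74
Formula: A = sum(Si * alpha_i)
A = 20.746 + 26.136 + 15.576 + 1.74
A = 64.2

64.2 sabins


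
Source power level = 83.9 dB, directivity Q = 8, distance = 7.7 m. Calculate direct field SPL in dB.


Given values:
  Lw = 83.9 dB, Q = 8, r = 7.7 m
Formula: SPL = Lw + 10 * log10(Q / (4 * pi * r^2))
Compute 4 * pi * r^2 = 4 * pi * 7.7^2 = 745.0601
Compute Q / denom = 8 / 745.0601 = 0.01073739
Compute 10 * log10(0.01073739) = -19.691
SPL = 83.9 + (-19.691) = 64.21

64.21 dB


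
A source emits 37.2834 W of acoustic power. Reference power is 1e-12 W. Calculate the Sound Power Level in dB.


Given values:
  W = 37.2834 W
  W_ref = 1e-12 W
Formula: SWL = 10 * log10(W / W_ref)
Compute ratio: W / W_ref = 37283400000000
Compute log10: log10(37283400000000) = 13.571516
Multiply: SWL = 10 * 13.571516 = 135.72

135.72 dB


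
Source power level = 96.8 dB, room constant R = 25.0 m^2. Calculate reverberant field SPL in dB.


Given values:
  Lw = 96.8 dB, R = 25.0 m^2
Formula: SPL = Lw + 10 * log10(4 / R)
Compute 4 / R = 4 / 25.0 = 0.16
Compute 10 * log10(0.16) = -7.9588
SPL = 96.8 + (-7.9588) = 88.84

88.84 dB


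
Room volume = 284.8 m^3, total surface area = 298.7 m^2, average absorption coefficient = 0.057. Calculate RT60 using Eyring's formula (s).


Given values:
  V = 284.8 m^3, S = 298.7 m^2, alpha = 0.057
Formula: RT60 = 0.161 * V / (-S * ln(1 - alpha))
Compute ln(1 - 0.057) = ln(0.943) = -0.058689
Denominator: -298.7 * -0.058689 = 17.5304
Numerator: 0.161 * 284.8 = 45.8528
RT60 = 45.8528 / 17.5304 = 2.616

2.616 s


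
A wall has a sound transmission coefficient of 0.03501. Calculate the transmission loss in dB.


Given values:
  tau = 0.03501
Formula: TL = 10 * log10(1 / tau)
Compute 1 / tau = 1 / 0.03501 = 28.5633
Compute log10(28.5633) = 1.455808
TL = 10 * 1.455808 = 14.56

14.56 dB


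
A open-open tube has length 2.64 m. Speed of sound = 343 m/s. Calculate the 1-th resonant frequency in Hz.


Given values:
  Tube type: open-open, L = 2.64 m, c = 343 m/s, n = 1
Formula: f_n = n * c / (2 * L)
Compute 2 * L = 2 * 2.64 = 5.28
f = 1 * 343 / 5.28
f = 64.96

64.96 Hz


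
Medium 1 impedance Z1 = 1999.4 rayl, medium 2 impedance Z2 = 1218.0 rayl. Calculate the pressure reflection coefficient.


Given values:
  Z1 = 1999.4 rayl, Z2 = 1218.0 rayl
Formula: R = (Z2 - Z1) / (Z2 + Z1)
Numerator: Z2 - Z1 = 1218.0 - 1999.4 = -781.4
Denominator: Z2 + Z1 = 1218.0 + 1999.4 = 3217.4
R = -781.4 / 3217.4 = -0.2429

-0.2429


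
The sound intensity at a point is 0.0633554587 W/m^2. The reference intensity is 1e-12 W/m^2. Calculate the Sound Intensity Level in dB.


Given values:
  I = 0.0633554587 W/m^2
  I_ref = 1e-12 W/m^2
Formula: SIL = 10 * log10(I / I_ref)
Compute ratio: I / I_ref = 63355458700
Compute log10: log10(63355458700) = 10.801784
Multiply: SIL = 10 * 10.801784 = 108.02

108.02 dB


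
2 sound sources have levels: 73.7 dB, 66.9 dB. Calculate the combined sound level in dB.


Formula: L_total = 10 * log10( sum(10^(Li/10)) )
  Source 1: 10^(73.7/10) = 23442288.1532
  Source 2: 10^(66.9/10) = 4897788.1937
Sum of linear values = 28340076.3469
L_total = 10 * log10(28340076.3469) = 74.52

74.52 dB


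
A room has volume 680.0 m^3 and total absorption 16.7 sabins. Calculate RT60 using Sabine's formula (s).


Given values:
  V = 680.0 m^3
  A = 16.7 sabins
Formula: RT60 = 0.161 * V / A
Numerator: 0.161 * 680.0 = 109.48
RT60 = 109.48 / 16.7 = 6.556

6.556 s


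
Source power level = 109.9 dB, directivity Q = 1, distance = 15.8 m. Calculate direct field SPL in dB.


Given values:
  Lw = 109.9 dB, Q = 1, r = 15.8 m
Formula: SPL = Lw + 10 * log10(Q / (4 * pi * r^2))
Compute 4 * pi * r^2 = 4 * pi * 15.8^2 = 3137.0688
Compute Q / denom = 1 / 3137.0688 = 0.00031877
Compute 10 * log10(0.00031877) = -34.9652
SPL = 109.9 + (-34.9652) = 74.93

74.93 dB


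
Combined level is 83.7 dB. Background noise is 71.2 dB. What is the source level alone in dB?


Given values:
  L_total = 83.7 dB, L_bg = 71.2 dB
Formula: L_source = 10 * log10(10^(L_total/10) - 10^(L_bg/10))
Convert to linear:
  10^(83.7/10) = 234422881.532
  10^(71.2/10) = 13182567.3856
Difference: 234422881.532 - 13182567.3856 = 221240314.1464
L_source = 10 * log10(221240314.1464) = 83.45

83.45 dB


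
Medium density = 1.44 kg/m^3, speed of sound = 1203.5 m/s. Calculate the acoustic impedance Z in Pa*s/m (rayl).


Given values:
  rho = 1.44 kg/m^3
  c = 1203.5 m/s
Formula: Z = rho * c
Z = 1.44 * 1203.5
Z = 1733.04

1733.04 rayl


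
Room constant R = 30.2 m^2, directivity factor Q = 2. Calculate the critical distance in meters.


Given values:
  R = 30.2 m^2, Q = 2
Formula: d_c = 0.141 * sqrt(Q * R)
Compute Q * R = 2 * 30.2 = 60.4
Compute sqrt(60.4) = 7.7717
d_c = 0.141 * 7.7717 = 1.096

1.096 m


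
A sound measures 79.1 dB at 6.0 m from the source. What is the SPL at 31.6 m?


Given values:
  SPL1 = 79.1 dB, r1 = 6.0 m, r2 = 31.6 m
Formula: SPL2 = SPL1 - 20 * log10(r2 / r1)
Compute ratio: r2 / r1 = 31.6 / 6.0 = 5.2667
Compute log10: log10(5.2667) = 0.721539
Compute drop: 20 * 0.721539 = 14.4308
SPL2 = 79.1 - 14.4308 = 64.67

64.67 dB


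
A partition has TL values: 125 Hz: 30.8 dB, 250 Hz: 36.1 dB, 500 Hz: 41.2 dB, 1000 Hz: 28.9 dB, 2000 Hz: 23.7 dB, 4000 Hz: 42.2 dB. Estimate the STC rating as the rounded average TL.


Given TL values at each frequency:
  125 Hz: 30.8 dB
  250 Hz: 36.1 dB
  500 Hz: 41.2 dB
  1000 Hz: 28.9 dB
  2000 Hz: 23.7 dB
  4000 Hz: 42.2 dB
Formula: STC ~ round(average of TL values)
Sum = 30.8 + 36.1 + 41.2 + 28.9 + 23.7 + 42.2 = 202.9
Average = 202.9 / 6 = 33.82
Rounded: 34

34


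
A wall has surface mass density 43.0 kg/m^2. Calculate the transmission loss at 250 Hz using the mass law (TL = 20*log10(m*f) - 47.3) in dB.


Given values:
  m = 43.0 kg/m^2, f = 250 Hz
Formula: TL = 20 * log10(m * f) - 47.3
Compute m * f = 43.0 * 250 = 10750.0
Compute log10(10750.0) = 4.031408
Compute 20 * 4.031408 = 80.6282
TL = 80.6282 - 47.3 = 33.33

33.33 dB


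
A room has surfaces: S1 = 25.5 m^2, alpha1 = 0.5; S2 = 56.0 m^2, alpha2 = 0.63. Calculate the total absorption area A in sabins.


Given surfaces:
  Surface 1: 25.5 * 0.5 = 12.75
  Surface 2: 56.0 * 0.63 = 35.28
Formula: A = sum(Si * alpha_i)
A = 12.75 + 35.28
A = 48.03

48.03 sabins


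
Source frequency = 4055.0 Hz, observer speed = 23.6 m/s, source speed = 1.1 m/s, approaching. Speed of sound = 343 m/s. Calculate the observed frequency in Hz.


Given values:
  f_s = 4055.0 Hz, v_o = 23.6 m/s, v_s = 1.1 m/s
  Direction: approaching
Formula: f_o = f_s * (c + v_o) / (c - v_s)
Numerator: c + v_o = 343 + 23.6 = 366.6
Denominator: c - v_s = 343 - 1.1 = 341.9
f_o = 4055.0 * 366.6 / 341.9 = 4347.95

4347.95 Hz


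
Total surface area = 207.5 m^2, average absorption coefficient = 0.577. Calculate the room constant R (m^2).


Given values:
  S = 207.5 m^2, alpha = 0.577
Formula: R = S * alpha / (1 - alpha)
Numerator: 207.5 * 0.577 = 119.7275
Denominator: 1 - 0.577 = 0.423
R = 119.7275 / 0.423 = 283.04

283.04 m^2


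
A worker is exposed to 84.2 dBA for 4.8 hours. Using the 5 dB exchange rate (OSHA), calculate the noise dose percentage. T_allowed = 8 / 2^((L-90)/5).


Given values:
  L = 84.2 dBA, T = 4.8 hours
Formula: T_allowed = 8 / 2^((L - 90) / 5)
Compute exponent: (84.2 - 90) / 5 = -1.16
Compute 2^(-1.16) = 0.447513
T_allowed = 8 / 0.447513 = 17.876576 hours
Dose = (T / T_allowed) * 100
Dose = (4.8 / 17.876576) * 100 = 26.85

26.85 %


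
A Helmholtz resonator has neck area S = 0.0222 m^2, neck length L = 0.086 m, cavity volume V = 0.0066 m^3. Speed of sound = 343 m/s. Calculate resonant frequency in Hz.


Given values:
  S = 0.0222 m^2, L = 0.086 m, V = 0.0066 m^3, c = 343 m/s
Formula: f = (c / (2*pi)) * sqrt(S / (V * L))
Compute V * L = 0.0066 * 0.086 = 0.0005676
Compute S / (V * L) = 0.0222 / 0.0005676 = 39.1121
Compute sqrt(39.1121) = 6.253967
Compute c / (2*pi) = 343 / 6.283185 = 54.590148
f = 54.590148 * 6.253967 = 341.4

341.4 Hz


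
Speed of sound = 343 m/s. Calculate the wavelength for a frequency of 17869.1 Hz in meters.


Given values:
  c = 343 m/s, f = 17869.1 Hz
Formula: lambda = c / f
lambda = 343 / 17869.1
lambda = 0.0192

0.0192 m


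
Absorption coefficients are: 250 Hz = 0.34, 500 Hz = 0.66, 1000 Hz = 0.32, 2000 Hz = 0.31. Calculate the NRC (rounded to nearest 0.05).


Given values:
  a_250 = 0.34, a_500 = 0.66
  a_1000 = 0.32, a_2000 = 0.31
Formula: NRC = (a250 + a500 + a1000 + a2000) / 4
Sum = 0.34 + 0.66 + 0.32 + 0.31 = 1.63
NRC = 1.63 / 4 = 0.4075
Rounded to nearest 0.05: 0.4

0.4


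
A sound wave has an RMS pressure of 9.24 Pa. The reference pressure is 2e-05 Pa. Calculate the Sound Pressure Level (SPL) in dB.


Given values:
  p = 9.24 Pa
  p_ref = 2e-05 Pa
Formula: SPL = 20 * log10(p / p_ref)
Compute ratio: p / p_ref = 9.24 / 2e-05 = 462000
Compute log10: log10(462000) = 5.664642
Multiply: SPL = 20 * 5.664642 = 113.29

113.29 dB


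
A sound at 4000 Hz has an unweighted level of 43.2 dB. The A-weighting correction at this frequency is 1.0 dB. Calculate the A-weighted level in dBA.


Given values:
  SPL = 43.2 dB
  A-weighting at 4000 Hz = 1.0 dB
Formula: L_A = SPL + A_weight
L_A = 43.2 + (1.0)
L_A = 44.2

44.2 dBA


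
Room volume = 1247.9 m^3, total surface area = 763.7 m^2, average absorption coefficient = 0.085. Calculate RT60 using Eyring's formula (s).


Given values:
  V = 1247.9 m^3, S = 763.7 m^2, alpha = 0.085
Formula: RT60 = 0.161 * V / (-S * ln(1 - alpha))
Compute ln(1 - 0.085) = ln(0.915) = -0.088831
Denominator: -763.7 * -0.088831 = 67.8402
Numerator: 0.161 * 1247.9 = 200.9119
RT60 = 200.9119 / 67.8402 = 2.962

2.962 s


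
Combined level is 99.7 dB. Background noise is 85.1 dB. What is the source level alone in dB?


Given values:
  L_total = 99.7 dB, L_bg = 85.1 dB
Formula: L_source = 10 * log10(10^(L_total/10) - 10^(L_bg/10))
Convert to linear:
  10^(99.7/10) = 9332543007.9699
  10^(85.1/10) = 323593656.9296
Difference: 9332543007.9699 - 323593656.9296 = 9008949351.0403
L_source = 10 * log10(9008949351.0403) = 99.55

99.55 dB


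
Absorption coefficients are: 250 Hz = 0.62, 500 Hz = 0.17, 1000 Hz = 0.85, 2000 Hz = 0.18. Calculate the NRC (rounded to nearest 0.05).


Given values:
  a_250 = 0.62, a_500 = 0.17
  a_1000 = 0.85, a_2000 = 0.18
Formula: NRC = (a250 + a500 + a1000 + a2000) / 4
Sum = 0.62 + 0.17 + 0.85 + 0.18 = 1.82
NRC = 1.82 / 4 = 0.455
Rounded to nearest 0.05: 0.45

0.45


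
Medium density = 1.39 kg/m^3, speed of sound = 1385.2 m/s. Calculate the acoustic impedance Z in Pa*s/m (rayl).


Given values:
  rho = 1.39 kg/m^3
  c = 1385.2 m/s
Formula: Z = rho * c
Z = 1.39 * 1385.2
Z = 1925.43

1925.43 rayl


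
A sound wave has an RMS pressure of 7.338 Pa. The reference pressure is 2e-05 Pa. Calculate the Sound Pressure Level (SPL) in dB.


Given values:
  p = 7.338 Pa
  p_ref = 2e-05 Pa
Formula: SPL = 20 * log10(p / p_ref)
Compute ratio: p / p_ref = 7.338 / 2e-05 = 366900
Compute log10: log10(366900) = 5.564548
Multiply: SPL = 20 * 5.564548 = 111.29

111.29 dB


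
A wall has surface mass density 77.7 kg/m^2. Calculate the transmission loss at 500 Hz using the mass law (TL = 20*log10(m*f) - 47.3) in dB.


Given values:
  m = 77.7 kg/m^2, f = 500 Hz
Formula: TL = 20 * log10(m * f) - 47.3
Compute m * f = 77.7 * 500 = 38850.0
Compute log10(38850.0) = 4.589391
Compute 20 * 4.589391 = 91.7878
TL = 91.7878 - 47.3 = 44.49

44.49 dB


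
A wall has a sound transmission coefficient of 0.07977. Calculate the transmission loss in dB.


Given values:
  tau = 0.07977
Formula: TL = 10 * log10(1 / tau)
Compute 1 / tau = 1 / 0.07977 = 12.536
Compute log10(12.536) = 1.098159
TL = 10 * 1.098159 = 10.98

10.98 dB


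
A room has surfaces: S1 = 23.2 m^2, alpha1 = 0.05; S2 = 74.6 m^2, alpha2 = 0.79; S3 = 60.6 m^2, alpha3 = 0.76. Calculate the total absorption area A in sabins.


Given surfaces:
  Surface 1: 23.2 * 0.05 = 1.16
  Surface 2: 74.6 * 0.79 = 58.934
  Surface 3: 60.6 * 0.76 = 46.056
Formula: A = sum(Si * alpha_i)
A = 1.16 + 58.934 + 46.056
A = 106.15

106.15 sabins


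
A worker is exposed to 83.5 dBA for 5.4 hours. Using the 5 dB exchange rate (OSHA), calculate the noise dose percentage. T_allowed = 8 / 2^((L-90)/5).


Given values:
  L = 83.5 dBA, T = 5.4 hours
Formula: T_allowed = 8 / 2^((L - 90) / 5)
Compute exponent: (83.5 - 90) / 5 = -1.3
Compute 2^(-1.3) = 0.406126
T_allowed = 8 / 0.406126 = 19.69832 hours
Dose = (T / T_allowed) * 100
Dose = (5.4 / 19.69832) * 100 = 27.41

27.41 %


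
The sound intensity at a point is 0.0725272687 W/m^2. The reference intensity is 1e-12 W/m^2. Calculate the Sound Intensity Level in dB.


Given values:
  I = 0.0725272687 W/m^2
  I_ref = 1e-12 W/m^2
Formula: SIL = 10 * log10(I / I_ref)
Compute ratio: I / I_ref = 72527268700
Compute log10: log10(72527268700) = 10.860501
Multiply: SIL = 10 * 10.860501 = 108.61

108.61 dB


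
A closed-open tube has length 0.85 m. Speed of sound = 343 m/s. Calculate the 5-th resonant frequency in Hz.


Given values:
  Tube type: closed-open, L = 0.85 m, c = 343 m/s, n = 5
Formula: f_n = (2n - 1) * c / (4 * L)
Compute 2n - 1 = 2*5 - 1 = 9
Compute 4 * L = 4 * 0.85 = 3.4
f = 9 * 343 / 3.4
f = 907.94

907.94 Hz


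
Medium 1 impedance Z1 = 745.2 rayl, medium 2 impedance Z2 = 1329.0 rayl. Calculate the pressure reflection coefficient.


Given values:
  Z1 = 745.2 rayl, Z2 = 1329.0 rayl
Formula: R = (Z2 - Z1) / (Z2 + Z1)
Numerator: Z2 - Z1 = 1329.0 - 745.2 = 583.8
Denominator: Z2 + Z1 = 1329.0 + 745.2 = 2074.2
R = 583.8 / 2074.2 = 0.2815

0.2815


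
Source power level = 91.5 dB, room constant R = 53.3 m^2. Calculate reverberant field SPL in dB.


Given values:
  Lw = 91.5 dB, R = 53.3 m^2
Formula: SPL = Lw + 10 * log10(4 / R)
Compute 4 / R = 4 / 53.3 = 0.075047
Compute 10 * log10(0.075047) = -11.2467
SPL = 91.5 + (-11.2467) = 80.25

80.25 dB


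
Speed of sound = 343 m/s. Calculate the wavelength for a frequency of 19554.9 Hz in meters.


Given values:
  c = 343 m/s, f = 19554.9 Hz
Formula: lambda = c / f
lambda = 343 / 19554.9
lambda = 0.0175

0.0175 m


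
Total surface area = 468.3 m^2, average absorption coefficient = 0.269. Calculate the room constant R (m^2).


Given values:
  S = 468.3 m^2, alpha = 0.269
Formula: R = S * alpha / (1 - alpha)
Numerator: 468.3 * 0.269 = 125.9727
Denominator: 1 - 0.269 = 0.731
R = 125.9727 / 0.731 = 172.33

172.33 m^2


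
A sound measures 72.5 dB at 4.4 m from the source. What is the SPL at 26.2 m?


Given values:
  SPL1 = 72.5 dB, r1 = 4.4 m, r2 = 26.2 m
Formula: SPL2 = SPL1 - 20 * log10(r2 / r1)
Compute ratio: r2 / r1 = 26.2 / 4.4 = 5.9545
Compute log10: log10(5.9545) = 0.774845
Compute drop: 20 * 0.774845 = 15.4969
SPL2 = 72.5 - 15.4969 = 57.0

57.0 dB


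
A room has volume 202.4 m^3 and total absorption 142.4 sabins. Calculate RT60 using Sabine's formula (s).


Given values:
  V = 202.4 m^3
  A = 142.4 sabins
Formula: RT60 = 0.161 * V / A
Numerator: 0.161 * 202.4 = 32.5864
RT60 = 32.5864 / 142.4 = 0.229

0.229 s


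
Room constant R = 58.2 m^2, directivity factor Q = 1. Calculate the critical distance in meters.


Given values:
  R = 58.2 m^2, Q = 1
Formula: d_c = 0.141 * sqrt(Q * R)
Compute Q * R = 1 * 58.2 = 58.2
Compute sqrt(58.2) = 7.6289
d_c = 0.141 * 7.6289 = 1.076

1.076 m


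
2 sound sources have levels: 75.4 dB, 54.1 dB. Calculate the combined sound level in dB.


Formula: L_total = 10 * log10( sum(10^(Li/10)) )
  Source 1: 10^(75.4/10) = 34673685.0453
  Source 2: 10^(54.1/10) = 257039.5783
Sum of linear values = 34930724.6236
L_total = 10 * log10(34930724.6236) = 75.43

75.43 dB


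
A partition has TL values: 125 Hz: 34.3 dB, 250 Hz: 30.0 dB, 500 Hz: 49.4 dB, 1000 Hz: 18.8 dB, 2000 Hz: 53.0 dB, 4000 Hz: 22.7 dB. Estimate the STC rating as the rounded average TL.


Given TL values at each frequency:
  125 Hz: 34.3 dB
  250 Hz: 30.0 dB
  500 Hz: 49.4 dB
  1000 Hz: 18.8 dB
  2000 Hz: 53.0 dB
  4000 Hz: 22.7 dB
Formula: STC ~ round(average of TL values)
Sum = 34.3 + 30.0 + 49.4 + 18.8 + 53.0 + 22.7 = 208.2
Average = 208.2 / 6 = 34.7
Rounded: 35

35


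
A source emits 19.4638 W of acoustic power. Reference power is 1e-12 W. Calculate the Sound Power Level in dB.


Given values:
  W = 19.4638 W
  W_ref = 1e-12 W
Formula: SWL = 10 * log10(W / W_ref)
Compute ratio: W / W_ref = 19463800000000
Compute log10: log10(19463800000000) = 13.289228
Multiply: SWL = 10 * 13.289228 = 132.89

132.89 dB


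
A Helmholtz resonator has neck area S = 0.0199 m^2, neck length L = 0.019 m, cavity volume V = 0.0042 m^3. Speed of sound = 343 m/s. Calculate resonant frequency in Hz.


Given values:
  S = 0.0199 m^2, L = 0.019 m, V = 0.0042 m^3, c = 343 m/s
Formula: f = (c / (2*pi)) * sqrt(S / (V * L))
Compute V * L = 0.0042 * 0.019 = 7.98e-05
Compute S / (V * L) = 0.0199 / 7.98e-05 = 249.3734
Compute sqrt(249.3734) = 15.791561
Compute c / (2*pi) = 343 / 6.283185 = 54.590148
f = 54.590148 * 15.791561 = 862.06

862.06 Hz


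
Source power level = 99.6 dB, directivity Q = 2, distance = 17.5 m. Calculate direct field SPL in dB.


Given values:
  Lw = 99.6 dB, Q = 2, r = 17.5 m
Formula: SPL = Lw + 10 * log10(Q / (4 * pi * r^2))
Compute 4 * pi * r^2 = 4 * pi * 17.5^2 = 3848.451
Compute Q / denom = 2 / 3848.451 = 0.00051969
Compute 10 * log10(0.00051969) = -32.8426
SPL = 99.6 + (-32.8426) = 66.76

66.76 dB


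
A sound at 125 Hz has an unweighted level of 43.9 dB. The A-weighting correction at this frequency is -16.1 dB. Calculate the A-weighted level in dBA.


Given values:
  SPL = 43.9 dB
  A-weighting at 125 Hz = -16.1 dB
Formula: L_A = SPL + A_weight
L_A = 43.9 + (-16.1)
L_A = 27.8

27.8 dBA


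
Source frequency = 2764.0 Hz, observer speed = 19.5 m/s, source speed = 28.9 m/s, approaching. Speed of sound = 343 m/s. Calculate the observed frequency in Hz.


Given values:
  f_s = 2764.0 Hz, v_o = 19.5 m/s, v_s = 28.9 m/s
  Direction: approaching
Formula: f_o = f_s * (c + v_o) / (c - v_s)
Numerator: c + v_o = 343 + 19.5 = 362.5
Denominator: c - v_s = 343 - 28.9 = 314.1
f_o = 2764.0 * 362.5 / 314.1 = 3189.91

3189.91 Hz


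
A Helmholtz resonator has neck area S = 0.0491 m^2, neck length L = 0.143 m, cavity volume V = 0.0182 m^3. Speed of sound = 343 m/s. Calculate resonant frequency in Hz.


Given values:
  S = 0.0491 m^2, L = 0.143 m, V = 0.0182 m^3, c = 343 m/s
Formula: f = (c / (2*pi)) * sqrt(S / (V * L))
Compute V * L = 0.0182 * 0.143 = 0.0026026
Compute S / (V * L) = 0.0491 / 0.0026026 = 18.8657
Compute sqrt(18.8657) = 4.343466
Compute c / (2*pi) = 343 / 6.283185 = 54.590148
f = 54.590148 * 4.343466 = 237.11

237.11 Hz
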